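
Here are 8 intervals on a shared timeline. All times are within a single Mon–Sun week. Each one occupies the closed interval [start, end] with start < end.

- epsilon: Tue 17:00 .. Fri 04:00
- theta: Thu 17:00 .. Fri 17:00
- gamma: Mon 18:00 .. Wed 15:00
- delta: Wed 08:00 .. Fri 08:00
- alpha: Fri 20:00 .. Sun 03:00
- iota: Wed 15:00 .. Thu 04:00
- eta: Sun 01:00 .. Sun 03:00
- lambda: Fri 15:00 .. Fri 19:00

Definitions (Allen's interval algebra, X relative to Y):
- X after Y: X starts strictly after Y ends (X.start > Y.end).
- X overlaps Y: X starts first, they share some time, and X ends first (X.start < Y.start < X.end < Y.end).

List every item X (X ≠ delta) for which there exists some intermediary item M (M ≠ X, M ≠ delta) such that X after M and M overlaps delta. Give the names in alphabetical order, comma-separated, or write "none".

Target delta = [Wed 08:00, Fri 08:00].
Intermediaries M with M overlaps delta: epsilon, gamma.
Via epsilon — items with X after epsilon: alpha, eta, lambda.
Via gamma — items with X after gamma: alpha, eta, lambda, theta.
Union: alpha, eta, lambda, theta.

alpha, eta, lambda, theta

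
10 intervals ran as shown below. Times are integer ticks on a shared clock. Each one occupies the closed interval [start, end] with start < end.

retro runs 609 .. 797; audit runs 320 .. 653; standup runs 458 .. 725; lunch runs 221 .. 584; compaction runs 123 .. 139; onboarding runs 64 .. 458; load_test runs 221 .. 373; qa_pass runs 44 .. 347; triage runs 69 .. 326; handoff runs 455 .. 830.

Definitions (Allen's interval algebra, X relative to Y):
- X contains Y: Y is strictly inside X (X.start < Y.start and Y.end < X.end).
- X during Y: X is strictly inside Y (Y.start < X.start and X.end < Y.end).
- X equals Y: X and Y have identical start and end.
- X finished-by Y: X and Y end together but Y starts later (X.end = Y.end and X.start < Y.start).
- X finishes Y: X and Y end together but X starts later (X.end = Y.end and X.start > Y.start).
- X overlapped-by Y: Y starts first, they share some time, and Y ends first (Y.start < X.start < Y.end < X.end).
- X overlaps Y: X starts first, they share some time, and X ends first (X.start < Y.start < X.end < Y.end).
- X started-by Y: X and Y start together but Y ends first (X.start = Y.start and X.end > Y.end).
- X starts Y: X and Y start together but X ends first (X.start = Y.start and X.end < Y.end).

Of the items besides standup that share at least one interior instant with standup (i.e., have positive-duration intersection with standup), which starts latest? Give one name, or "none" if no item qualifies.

retro

Target standup = [458, 725].
audit [320, 653] → overlaps → candidate.
compaction [123, 139] → before → excluded.
handoff [455, 830] → contains → candidate.
load_test [221, 373] → before → excluded.
lunch [221, 584] → overlaps → candidate.
onboarding [64, 458] → meets → excluded.
qa_pass [44, 347] → before → excluded.
retro [609, 797] → overlapped-by → candidate.
triage [69, 326] → before → excluded.
Among candidates, latest start is 609 → retro.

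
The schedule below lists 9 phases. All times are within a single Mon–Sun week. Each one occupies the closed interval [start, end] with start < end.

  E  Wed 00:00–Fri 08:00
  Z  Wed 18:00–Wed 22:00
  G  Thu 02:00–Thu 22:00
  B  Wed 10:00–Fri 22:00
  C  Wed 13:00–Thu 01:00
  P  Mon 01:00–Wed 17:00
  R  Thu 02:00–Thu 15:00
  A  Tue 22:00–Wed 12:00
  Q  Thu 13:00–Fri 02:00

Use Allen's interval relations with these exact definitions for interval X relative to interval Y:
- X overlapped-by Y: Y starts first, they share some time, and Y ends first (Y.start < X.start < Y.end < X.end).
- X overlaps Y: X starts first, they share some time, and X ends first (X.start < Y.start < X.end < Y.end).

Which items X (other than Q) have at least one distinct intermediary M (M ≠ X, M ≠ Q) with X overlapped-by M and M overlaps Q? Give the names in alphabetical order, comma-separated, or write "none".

none

Target Q = [Thu 13:00, Fri 02:00].
Intermediaries M with M overlaps Q: G, R.
Via G — items with X overlapped-by G: none.
Via R — items with X overlapped-by R: none.
Union: none.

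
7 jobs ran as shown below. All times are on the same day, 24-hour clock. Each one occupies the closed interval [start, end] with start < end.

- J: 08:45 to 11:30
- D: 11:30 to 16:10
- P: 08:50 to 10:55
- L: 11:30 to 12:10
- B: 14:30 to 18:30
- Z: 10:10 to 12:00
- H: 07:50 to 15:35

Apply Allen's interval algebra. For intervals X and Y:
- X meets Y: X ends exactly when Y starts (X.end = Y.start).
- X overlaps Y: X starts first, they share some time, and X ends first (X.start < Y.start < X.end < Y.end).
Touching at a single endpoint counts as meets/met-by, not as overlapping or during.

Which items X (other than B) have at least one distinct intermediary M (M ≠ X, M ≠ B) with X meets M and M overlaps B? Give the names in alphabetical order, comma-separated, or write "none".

J

Target B = [14:30, 18:30].
Intermediaries M with M overlaps B: D, H.
Via D — items with X meets D: J.
Via H — items with X meets H: none.
Union: J.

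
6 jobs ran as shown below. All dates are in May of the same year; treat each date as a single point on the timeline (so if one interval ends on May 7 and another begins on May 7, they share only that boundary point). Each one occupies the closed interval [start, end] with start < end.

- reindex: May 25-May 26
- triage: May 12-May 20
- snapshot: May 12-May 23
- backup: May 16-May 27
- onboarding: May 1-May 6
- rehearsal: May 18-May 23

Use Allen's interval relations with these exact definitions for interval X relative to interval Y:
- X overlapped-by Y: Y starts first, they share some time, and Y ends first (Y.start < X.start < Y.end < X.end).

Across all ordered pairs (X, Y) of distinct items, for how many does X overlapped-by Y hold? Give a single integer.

3

Checking all 30 ordered pairs for relation 'overlapped-by'; matching pairs in alphabetical order:
(backup, snapshot): backup overlapped-by snapshot ✓
(backup, triage): backup overlapped-by triage ✓
(rehearsal, triage): rehearsal overlapped-by triage ✓
Count: 3.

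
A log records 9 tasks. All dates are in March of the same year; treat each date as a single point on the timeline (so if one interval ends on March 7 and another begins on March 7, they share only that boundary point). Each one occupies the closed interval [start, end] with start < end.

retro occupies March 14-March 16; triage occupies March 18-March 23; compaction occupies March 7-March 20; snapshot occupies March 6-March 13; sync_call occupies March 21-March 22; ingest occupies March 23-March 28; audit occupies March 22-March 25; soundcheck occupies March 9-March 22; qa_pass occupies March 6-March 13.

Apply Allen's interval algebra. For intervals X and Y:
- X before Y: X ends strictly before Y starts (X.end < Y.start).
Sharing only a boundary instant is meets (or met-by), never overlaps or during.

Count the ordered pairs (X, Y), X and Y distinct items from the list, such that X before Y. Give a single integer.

19

Checking all 72 ordered pairs for relation 'before'; matching pairs in alphabetical order:
(compaction, audit): compaction before audit ✓
(compaction, ingest): compaction before ingest ✓
(compaction, sync_call): compaction before sync_call ✓
(qa_pass, audit): qa_pass before audit ✓
(qa_pass, ingest): qa_pass before ingest ✓
(qa_pass, retro): qa_pass before retro ✓
(qa_pass, sync_call): qa_pass before sync_call ✓
(qa_pass, triage): qa_pass before triage ✓
(retro, audit): retro before audit ✓
(retro, ingest): retro before ingest ✓
(retro, sync_call): retro before sync_call ✓
(retro, triage): retro before triage ✓
(snapshot, audit): snapshot before audit ✓
(snapshot, ingest): snapshot before ingest ✓
(snapshot, retro): snapshot before retro ✓
(snapshot, sync_call): snapshot before sync_call ✓
(snapshot, triage): snapshot before triage ✓
(soundcheck, ingest): soundcheck before ingest ✓
(sync_call, ingest): sync_call before ingest ✓
Count: 19.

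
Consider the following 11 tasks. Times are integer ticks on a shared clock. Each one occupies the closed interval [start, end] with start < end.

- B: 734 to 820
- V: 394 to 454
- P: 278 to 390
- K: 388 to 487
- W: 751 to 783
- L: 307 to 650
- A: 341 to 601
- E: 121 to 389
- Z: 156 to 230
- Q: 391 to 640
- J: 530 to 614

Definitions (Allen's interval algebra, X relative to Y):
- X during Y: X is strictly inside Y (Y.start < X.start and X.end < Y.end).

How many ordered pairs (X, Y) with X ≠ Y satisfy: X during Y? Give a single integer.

12

Checking all 110 ordered pairs for relation 'during'; matching pairs in alphabetical order:
(A, L): A during L ✓
(J, L): J during L ✓
(J, Q): J during Q ✓
(K, A): K during A ✓
(K, L): K during L ✓
(Q, L): Q during L ✓
(V, A): V during A ✓
(V, K): V during K ✓
(V, L): V during L ✓
(V, Q): V during Q ✓
(W, B): W during B ✓
(Z, E): Z during E ✓
Count: 12.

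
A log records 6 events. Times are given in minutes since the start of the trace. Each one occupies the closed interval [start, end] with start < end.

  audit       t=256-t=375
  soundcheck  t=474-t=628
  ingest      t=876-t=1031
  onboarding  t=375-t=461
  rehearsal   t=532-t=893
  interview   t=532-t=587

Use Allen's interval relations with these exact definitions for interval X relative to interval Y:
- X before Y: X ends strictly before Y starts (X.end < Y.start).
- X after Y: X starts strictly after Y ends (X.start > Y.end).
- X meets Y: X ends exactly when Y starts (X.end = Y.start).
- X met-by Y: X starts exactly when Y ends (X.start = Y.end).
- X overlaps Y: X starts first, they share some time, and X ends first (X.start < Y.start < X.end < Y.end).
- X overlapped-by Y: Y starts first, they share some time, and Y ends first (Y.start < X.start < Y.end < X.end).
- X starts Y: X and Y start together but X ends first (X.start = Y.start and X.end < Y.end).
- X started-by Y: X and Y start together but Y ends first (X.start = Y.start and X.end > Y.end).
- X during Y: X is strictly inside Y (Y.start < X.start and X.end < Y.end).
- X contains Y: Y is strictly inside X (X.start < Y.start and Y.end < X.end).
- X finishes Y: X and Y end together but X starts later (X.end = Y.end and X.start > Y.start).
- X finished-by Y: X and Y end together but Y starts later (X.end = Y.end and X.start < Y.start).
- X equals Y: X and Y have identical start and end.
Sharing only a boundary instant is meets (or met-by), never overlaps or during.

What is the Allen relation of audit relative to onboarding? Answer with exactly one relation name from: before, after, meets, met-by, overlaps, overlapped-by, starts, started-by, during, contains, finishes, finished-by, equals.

meets

audit = [t=256, t=375]; onboarding = [t=375, t=461].
Compare endpoints: audit.start < onboarding.start, audit.start < onboarding.end, audit.end = onboarding.start, audit.end < onboarding.end.
That pattern is 'meets'.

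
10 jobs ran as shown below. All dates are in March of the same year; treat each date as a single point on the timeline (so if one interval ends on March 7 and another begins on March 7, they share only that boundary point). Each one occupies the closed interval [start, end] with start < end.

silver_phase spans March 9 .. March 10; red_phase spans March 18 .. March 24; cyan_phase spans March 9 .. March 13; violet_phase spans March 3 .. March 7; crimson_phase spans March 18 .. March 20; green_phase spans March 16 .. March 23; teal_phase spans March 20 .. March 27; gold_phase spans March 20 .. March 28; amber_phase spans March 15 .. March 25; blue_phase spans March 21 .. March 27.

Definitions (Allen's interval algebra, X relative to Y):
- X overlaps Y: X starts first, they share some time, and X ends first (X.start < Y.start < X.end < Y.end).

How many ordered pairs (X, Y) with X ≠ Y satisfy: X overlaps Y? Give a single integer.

Checking all 90 ordered pairs for relation 'overlaps'; matching pairs in alphabetical order:
(amber_phase, blue_phase): amber_phase overlaps blue_phase ✓
(amber_phase, gold_phase): amber_phase overlaps gold_phase ✓
(amber_phase, teal_phase): amber_phase overlaps teal_phase ✓
(green_phase, blue_phase): green_phase overlaps blue_phase ✓
(green_phase, gold_phase): green_phase overlaps gold_phase ✓
(green_phase, red_phase): green_phase overlaps red_phase ✓
(green_phase, teal_phase): green_phase overlaps teal_phase ✓
(red_phase, blue_phase): red_phase overlaps blue_phase ✓
(red_phase, gold_phase): red_phase overlaps gold_phase ✓
(red_phase, teal_phase): red_phase overlaps teal_phase ✓
Count: 10.

10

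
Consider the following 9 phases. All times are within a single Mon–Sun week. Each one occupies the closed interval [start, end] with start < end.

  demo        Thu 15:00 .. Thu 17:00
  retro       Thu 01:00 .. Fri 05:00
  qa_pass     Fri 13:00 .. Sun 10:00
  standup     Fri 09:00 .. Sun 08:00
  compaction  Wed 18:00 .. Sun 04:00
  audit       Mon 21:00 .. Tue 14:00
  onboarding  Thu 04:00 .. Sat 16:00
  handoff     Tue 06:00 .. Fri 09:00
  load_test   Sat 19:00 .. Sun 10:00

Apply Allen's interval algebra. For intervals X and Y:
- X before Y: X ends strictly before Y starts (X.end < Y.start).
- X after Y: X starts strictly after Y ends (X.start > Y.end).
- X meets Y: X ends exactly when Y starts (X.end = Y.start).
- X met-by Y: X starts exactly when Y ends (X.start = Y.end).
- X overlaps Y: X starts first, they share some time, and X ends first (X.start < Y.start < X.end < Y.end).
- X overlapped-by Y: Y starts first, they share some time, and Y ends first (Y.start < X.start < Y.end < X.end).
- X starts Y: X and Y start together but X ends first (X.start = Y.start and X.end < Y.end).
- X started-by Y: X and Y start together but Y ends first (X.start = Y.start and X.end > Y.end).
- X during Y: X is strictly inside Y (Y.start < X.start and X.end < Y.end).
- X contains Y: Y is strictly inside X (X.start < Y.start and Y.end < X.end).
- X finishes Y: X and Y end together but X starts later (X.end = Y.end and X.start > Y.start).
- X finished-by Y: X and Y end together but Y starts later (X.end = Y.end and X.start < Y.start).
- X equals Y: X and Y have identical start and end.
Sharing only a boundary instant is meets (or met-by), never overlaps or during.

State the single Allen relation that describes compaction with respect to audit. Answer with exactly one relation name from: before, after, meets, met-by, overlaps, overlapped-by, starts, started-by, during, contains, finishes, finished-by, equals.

after

compaction = [Wed 18:00, Sun 04:00]; audit = [Mon 21:00, Tue 14:00].
Compare endpoints: compaction.start > audit.start, compaction.start > audit.end, compaction.end > audit.start, compaction.end > audit.end.
That pattern is 'after'.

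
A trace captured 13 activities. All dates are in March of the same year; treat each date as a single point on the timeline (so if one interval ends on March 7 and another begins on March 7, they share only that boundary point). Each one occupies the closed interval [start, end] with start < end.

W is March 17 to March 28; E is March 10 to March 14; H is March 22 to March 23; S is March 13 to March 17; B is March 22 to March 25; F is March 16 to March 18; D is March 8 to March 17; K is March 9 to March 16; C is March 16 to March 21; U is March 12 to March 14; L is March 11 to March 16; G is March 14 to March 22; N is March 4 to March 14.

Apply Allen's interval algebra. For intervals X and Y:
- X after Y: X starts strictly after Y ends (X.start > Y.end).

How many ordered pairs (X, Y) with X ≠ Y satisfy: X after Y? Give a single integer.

29

Checking all 156 ordered pairs for relation 'after'; matching pairs in alphabetical order:
(B, C): B after C ✓
(B, D): B after D ✓
(B, E): B after E ✓
(B, F): B after F ✓
(B, K): B after K ✓
(B, L): B after L ✓
(B, N): B after N ✓
(B, S): B after S ✓
(B, U): B after U ✓
(C, E): C after E ✓
(C, N): C after N ✓
(C, U): C after U ✓
(F, E): F after E ✓
(F, N): F after N ✓
(F, U): F after U ✓
(H, C): H after C ✓
(H, D): H after D ✓
(H, E): H after E ✓
(H, F): H after F ✓
(H, K): H after K ✓
(H, L): H after L ✓
(H, N): H after N ✓
(H, S): H after S ✓
(H, U): H after U ✓
... plus 5 further pairs not listed.
Count: 29.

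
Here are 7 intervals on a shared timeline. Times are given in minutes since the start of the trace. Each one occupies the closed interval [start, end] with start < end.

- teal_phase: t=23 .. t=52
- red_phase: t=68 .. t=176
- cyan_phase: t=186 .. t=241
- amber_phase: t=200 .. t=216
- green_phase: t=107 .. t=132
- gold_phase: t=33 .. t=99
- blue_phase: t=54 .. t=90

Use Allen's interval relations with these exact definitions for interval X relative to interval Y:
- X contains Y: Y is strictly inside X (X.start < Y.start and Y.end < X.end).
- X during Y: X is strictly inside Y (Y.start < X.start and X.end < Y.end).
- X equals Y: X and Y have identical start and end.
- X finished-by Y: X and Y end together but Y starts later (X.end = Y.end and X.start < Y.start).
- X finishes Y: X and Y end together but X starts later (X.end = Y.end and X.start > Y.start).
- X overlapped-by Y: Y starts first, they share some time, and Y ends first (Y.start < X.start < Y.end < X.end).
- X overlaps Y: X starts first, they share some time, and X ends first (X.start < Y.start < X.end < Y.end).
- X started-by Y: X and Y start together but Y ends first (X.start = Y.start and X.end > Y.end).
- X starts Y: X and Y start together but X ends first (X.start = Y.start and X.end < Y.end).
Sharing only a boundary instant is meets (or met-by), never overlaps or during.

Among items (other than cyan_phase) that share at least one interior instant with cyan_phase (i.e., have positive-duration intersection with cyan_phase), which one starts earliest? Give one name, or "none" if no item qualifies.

amber_phase

Target cyan_phase = [t=186, t=241].
amber_phase [t=200, t=216] → during → candidate.
blue_phase [t=54, t=90] → before → excluded.
gold_phase [t=33, t=99] → before → excluded.
green_phase [t=107, t=132] → before → excluded.
red_phase [t=68, t=176] → before → excluded.
teal_phase [t=23, t=52] → before → excluded.
Among candidates, earliest start is t=200 → amber_phase.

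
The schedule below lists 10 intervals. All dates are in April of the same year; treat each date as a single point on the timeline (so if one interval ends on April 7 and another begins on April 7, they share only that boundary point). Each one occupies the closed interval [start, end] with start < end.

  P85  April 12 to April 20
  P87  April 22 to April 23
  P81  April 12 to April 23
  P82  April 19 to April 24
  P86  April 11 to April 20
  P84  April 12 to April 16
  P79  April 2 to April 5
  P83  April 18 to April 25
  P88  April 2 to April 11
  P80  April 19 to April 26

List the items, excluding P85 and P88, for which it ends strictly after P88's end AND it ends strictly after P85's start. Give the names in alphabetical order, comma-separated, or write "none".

P80, P81, P82, P83, P84, P86, P87

Conditions: its end is strictly after P88's end (X.end > April 11) AND its end is strictly after P85's start (X.end > April 12).
P79: end April 5 > April 11? ✗; end April 5 > April 12? ✗ → no.
P80: end April 26 > April 11? ✓; end April 26 > April 12? ✓ → yes.
P81: end April 23 > April 11? ✓; end April 23 > April 12? ✓ → yes.
P82: end April 24 > April 11? ✓; end April 24 > April 12? ✓ → yes.
P83: end April 25 > April 11? ✓; end April 25 > April 12? ✓ → yes.
P84: end April 16 > April 11? ✓; end April 16 > April 12? ✓ → yes.
P86: end April 20 > April 11? ✓; end April 20 > April 12? ✓ → yes.
P87: end April 23 > April 11? ✓; end April 23 > April 12? ✓ → yes.
Result: P80, P81, P82, P83, P84, P86, P87.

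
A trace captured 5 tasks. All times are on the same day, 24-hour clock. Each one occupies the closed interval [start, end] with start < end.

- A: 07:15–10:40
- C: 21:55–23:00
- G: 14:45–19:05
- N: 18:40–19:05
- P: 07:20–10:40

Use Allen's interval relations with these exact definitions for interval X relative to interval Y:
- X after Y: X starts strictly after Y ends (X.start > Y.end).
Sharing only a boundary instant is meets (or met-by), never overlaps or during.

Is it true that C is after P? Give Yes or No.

Yes

C = [21:55, 23:00], P = [07:20, 10:40].
Actual relation of C to P: after.
Asked whether 'after' holds → Yes.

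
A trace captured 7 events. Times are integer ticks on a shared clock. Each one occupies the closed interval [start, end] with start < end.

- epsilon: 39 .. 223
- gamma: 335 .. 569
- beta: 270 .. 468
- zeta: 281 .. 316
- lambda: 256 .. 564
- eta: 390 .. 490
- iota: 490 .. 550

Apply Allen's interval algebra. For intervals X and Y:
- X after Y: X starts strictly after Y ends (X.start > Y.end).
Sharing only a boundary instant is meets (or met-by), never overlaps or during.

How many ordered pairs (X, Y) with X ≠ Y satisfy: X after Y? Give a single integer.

Checking all 42 ordered pairs for relation 'after'; matching pairs in alphabetical order:
(beta, epsilon): beta after epsilon ✓
(eta, epsilon): eta after epsilon ✓
(eta, zeta): eta after zeta ✓
(gamma, epsilon): gamma after epsilon ✓
(gamma, zeta): gamma after zeta ✓
(iota, beta): iota after beta ✓
(iota, epsilon): iota after epsilon ✓
(iota, zeta): iota after zeta ✓
(lambda, epsilon): lambda after epsilon ✓
(zeta, epsilon): zeta after epsilon ✓
Count: 10.

10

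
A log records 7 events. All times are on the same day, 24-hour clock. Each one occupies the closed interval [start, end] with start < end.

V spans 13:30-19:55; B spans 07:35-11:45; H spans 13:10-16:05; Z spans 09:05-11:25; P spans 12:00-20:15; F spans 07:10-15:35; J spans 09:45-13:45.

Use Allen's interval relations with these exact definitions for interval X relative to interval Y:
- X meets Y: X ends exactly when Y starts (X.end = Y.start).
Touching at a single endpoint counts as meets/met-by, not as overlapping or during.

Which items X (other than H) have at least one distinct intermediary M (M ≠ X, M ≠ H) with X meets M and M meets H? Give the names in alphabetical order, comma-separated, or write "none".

Target H = [13:10, 16:05].
Intermediaries M with M meets H: none.
Union: none.

none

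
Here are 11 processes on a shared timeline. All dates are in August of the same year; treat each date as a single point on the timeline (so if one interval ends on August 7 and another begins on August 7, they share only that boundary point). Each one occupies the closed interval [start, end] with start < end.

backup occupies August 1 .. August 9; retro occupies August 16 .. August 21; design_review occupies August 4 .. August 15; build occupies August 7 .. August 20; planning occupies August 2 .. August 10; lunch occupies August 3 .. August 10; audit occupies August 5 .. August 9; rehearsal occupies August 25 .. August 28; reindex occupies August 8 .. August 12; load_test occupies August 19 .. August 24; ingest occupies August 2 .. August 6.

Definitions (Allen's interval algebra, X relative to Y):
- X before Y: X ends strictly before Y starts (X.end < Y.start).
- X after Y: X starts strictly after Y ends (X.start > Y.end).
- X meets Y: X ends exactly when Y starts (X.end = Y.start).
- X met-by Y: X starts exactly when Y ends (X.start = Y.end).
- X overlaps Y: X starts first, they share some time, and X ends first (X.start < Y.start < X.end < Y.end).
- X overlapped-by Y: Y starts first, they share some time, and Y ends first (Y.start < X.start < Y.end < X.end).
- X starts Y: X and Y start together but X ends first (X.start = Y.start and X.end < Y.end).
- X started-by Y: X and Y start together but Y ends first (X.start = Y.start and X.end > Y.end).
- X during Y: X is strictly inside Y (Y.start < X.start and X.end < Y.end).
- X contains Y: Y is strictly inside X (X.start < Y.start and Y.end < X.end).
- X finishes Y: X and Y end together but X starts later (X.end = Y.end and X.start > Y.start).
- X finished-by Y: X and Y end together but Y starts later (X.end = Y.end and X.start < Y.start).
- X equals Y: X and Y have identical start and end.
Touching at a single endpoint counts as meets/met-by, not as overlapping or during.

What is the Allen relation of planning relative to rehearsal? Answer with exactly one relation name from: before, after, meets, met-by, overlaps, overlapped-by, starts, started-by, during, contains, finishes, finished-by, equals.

before

planning = [August 2, August 10]; rehearsal = [August 25, August 28].
Compare endpoints: planning.start < rehearsal.start, planning.start < rehearsal.end, planning.end < rehearsal.start, planning.end < rehearsal.end.
That pattern is 'before'.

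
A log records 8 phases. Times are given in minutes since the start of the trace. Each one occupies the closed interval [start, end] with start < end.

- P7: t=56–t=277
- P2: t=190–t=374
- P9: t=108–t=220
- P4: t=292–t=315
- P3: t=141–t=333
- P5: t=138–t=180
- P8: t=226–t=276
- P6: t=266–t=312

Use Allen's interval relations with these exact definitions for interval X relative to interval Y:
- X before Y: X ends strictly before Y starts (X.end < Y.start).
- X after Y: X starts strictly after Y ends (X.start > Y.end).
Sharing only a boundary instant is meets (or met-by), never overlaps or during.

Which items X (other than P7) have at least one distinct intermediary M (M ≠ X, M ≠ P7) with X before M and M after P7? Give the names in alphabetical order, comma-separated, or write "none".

P5, P8, P9

Target P7 = [t=56, t=277].
Intermediaries M with M after P7: P4.
Via P4 — items with X before P4: P5, P8, P9.
Union: P5, P8, P9.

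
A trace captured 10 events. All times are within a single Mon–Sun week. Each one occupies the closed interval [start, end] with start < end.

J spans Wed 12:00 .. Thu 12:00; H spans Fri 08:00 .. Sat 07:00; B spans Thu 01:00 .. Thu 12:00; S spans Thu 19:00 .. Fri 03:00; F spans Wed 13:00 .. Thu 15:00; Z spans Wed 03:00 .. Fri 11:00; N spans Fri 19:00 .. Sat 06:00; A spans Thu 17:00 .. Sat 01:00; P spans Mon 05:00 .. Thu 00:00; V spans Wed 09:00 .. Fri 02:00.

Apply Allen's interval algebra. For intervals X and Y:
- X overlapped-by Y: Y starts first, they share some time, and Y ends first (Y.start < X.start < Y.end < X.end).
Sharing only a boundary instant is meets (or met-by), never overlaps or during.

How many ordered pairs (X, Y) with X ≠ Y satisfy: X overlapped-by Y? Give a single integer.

Checking all 90 ordered pairs for relation 'overlapped-by'; matching pairs in alphabetical order:
(A, V): A overlapped-by V ✓
(A, Z): A overlapped-by Z ✓
(F, J): F overlapped-by J ✓
(F, P): F overlapped-by P ✓
(H, A): H overlapped-by A ✓
(H, Z): H overlapped-by Z ✓
(J, P): J overlapped-by P ✓
(N, A): N overlapped-by A ✓
(S, V): S overlapped-by V ✓
(V, P): V overlapped-by P ✓
(Z, P): Z overlapped-by P ✓
Count: 11.

11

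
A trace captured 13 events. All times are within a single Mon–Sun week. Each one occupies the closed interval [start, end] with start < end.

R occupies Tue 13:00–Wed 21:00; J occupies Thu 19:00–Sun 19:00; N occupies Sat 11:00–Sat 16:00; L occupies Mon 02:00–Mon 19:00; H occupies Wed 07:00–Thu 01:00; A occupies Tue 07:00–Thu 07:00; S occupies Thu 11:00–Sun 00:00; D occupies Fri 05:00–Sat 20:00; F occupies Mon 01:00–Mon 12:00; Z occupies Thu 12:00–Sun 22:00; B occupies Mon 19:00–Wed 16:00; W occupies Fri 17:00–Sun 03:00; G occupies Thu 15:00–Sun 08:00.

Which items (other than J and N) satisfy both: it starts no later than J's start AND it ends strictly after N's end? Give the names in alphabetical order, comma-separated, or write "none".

G, S, Z

Conditions: its start is no later than J's start (X.start <= Thu 19:00) AND its end is strictly after N's end (X.end > Sat 16:00).
A: start Tue 07:00 <= Thu 19:00? ✓; end Thu 07:00 > Sat 16:00? ✗ → no.
B: start Mon 19:00 <= Thu 19:00? ✓; end Wed 16:00 > Sat 16:00? ✗ → no.
D: start Fri 05:00 <= Thu 19:00? ✗; end Sat 20:00 > Sat 16:00? ✓ → no.
F: start Mon 01:00 <= Thu 19:00? ✓; end Mon 12:00 > Sat 16:00? ✗ → no.
G: start Thu 15:00 <= Thu 19:00? ✓; end Sun 08:00 > Sat 16:00? ✓ → yes.
H: start Wed 07:00 <= Thu 19:00? ✓; end Thu 01:00 > Sat 16:00? ✗ → no.
L: start Mon 02:00 <= Thu 19:00? ✓; end Mon 19:00 > Sat 16:00? ✗ → no.
R: start Tue 13:00 <= Thu 19:00? ✓; end Wed 21:00 > Sat 16:00? ✗ → no.
S: start Thu 11:00 <= Thu 19:00? ✓; end Sun 00:00 > Sat 16:00? ✓ → yes.
W: start Fri 17:00 <= Thu 19:00? ✗; end Sun 03:00 > Sat 16:00? ✓ → no.
Z: start Thu 12:00 <= Thu 19:00? ✓; end Sun 22:00 > Sat 16:00? ✓ → yes.
Result: G, S, Z.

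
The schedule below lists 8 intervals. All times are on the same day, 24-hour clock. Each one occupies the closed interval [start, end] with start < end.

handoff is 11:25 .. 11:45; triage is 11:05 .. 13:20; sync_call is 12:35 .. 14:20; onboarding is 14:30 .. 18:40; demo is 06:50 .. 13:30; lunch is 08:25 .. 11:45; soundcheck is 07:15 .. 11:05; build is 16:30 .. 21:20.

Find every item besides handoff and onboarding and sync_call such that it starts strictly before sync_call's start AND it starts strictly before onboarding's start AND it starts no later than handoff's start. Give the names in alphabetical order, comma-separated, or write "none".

Conditions: its start is strictly before sync_call's start (X.start < 12:35) AND its start is strictly before onboarding's start (X.start < 14:30) AND its start is no later than handoff's start (X.start <= 11:25).
build: start 16:30 < 12:35? ✗; start 16:30 < 14:30? ✗; start 16:30 <= 11:25? ✗ → no.
demo: start 06:50 < 12:35? ✓; start 06:50 < 14:30? ✓; start 06:50 <= 11:25? ✓ → yes.
lunch: start 08:25 < 12:35? ✓; start 08:25 < 14:30? ✓; start 08:25 <= 11:25? ✓ → yes.
soundcheck: start 07:15 < 12:35? ✓; start 07:15 < 14:30? ✓; start 07:15 <= 11:25? ✓ → yes.
triage: start 11:05 < 12:35? ✓; start 11:05 < 14:30? ✓; start 11:05 <= 11:25? ✓ → yes.
Result: demo, lunch, soundcheck, triage.

demo, lunch, soundcheck, triage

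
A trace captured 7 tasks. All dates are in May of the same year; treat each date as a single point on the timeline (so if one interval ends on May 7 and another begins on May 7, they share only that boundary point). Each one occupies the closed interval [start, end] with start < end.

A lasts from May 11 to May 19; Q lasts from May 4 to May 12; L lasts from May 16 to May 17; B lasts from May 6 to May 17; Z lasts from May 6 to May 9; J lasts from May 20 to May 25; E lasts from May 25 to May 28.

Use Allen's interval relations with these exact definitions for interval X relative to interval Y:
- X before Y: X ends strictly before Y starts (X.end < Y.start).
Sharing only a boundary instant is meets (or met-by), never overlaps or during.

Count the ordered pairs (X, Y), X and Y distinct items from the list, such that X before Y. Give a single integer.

Checking all 42 ordered pairs for relation 'before'; matching pairs in alphabetical order:
(A, E): A before E ✓
(A, J): A before J ✓
(B, E): B before E ✓
(B, J): B before J ✓
(L, E): L before E ✓
(L, J): L before J ✓
(Q, E): Q before E ✓
(Q, J): Q before J ✓
(Q, L): Q before L ✓
(Z, A): Z before A ✓
(Z, E): Z before E ✓
(Z, J): Z before J ✓
(Z, L): Z before L ✓
Count: 13.

13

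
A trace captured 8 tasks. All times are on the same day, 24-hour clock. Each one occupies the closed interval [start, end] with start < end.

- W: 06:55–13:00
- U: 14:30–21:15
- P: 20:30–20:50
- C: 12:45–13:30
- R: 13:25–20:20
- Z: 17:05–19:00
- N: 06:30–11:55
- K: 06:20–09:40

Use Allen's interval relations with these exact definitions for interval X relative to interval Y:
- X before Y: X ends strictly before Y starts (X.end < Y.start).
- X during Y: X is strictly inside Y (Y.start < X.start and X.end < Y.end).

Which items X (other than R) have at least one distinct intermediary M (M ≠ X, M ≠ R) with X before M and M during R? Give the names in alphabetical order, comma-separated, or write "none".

Target R = [13:25, 20:20].
Intermediaries M with M during R: Z.
Via Z — items with X before Z: C, K, N, W.
Union: C, K, N, W.

C, K, N, W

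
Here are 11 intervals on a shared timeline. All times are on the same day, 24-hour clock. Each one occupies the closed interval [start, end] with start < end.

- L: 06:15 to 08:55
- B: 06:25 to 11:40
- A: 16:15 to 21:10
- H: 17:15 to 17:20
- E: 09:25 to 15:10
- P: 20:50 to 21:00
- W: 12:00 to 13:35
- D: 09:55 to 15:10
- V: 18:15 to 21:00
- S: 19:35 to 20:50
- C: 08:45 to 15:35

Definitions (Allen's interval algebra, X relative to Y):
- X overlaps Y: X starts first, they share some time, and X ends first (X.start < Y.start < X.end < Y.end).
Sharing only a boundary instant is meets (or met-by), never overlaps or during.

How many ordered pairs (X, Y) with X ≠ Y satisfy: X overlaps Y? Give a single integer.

5

Checking all 110 ordered pairs for relation 'overlaps'; matching pairs in alphabetical order:
(B, C): B overlaps C ✓
(B, D): B overlaps D ✓
(B, E): B overlaps E ✓
(L, B): L overlaps B ✓
(L, C): L overlaps C ✓
Count: 5.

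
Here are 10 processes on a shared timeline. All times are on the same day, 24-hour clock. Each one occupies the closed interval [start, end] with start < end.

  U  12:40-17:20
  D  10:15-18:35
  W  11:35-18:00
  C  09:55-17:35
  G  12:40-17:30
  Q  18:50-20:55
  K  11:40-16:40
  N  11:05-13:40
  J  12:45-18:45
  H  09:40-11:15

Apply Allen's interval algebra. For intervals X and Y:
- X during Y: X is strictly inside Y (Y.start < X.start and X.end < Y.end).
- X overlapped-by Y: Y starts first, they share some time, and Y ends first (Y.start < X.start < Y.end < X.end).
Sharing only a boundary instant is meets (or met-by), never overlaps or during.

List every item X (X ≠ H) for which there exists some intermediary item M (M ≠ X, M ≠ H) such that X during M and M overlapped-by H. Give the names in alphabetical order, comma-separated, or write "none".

Target H = [09:40, 11:15].
Intermediaries M with M overlapped-by H: C, D, N.
Via C — items with X during C: G, K, N, U.
Via D — items with X during D: G, K, N, U, W.
Via N — items with X during N: none.
Union: G, K, N, U, W.

G, K, N, U, W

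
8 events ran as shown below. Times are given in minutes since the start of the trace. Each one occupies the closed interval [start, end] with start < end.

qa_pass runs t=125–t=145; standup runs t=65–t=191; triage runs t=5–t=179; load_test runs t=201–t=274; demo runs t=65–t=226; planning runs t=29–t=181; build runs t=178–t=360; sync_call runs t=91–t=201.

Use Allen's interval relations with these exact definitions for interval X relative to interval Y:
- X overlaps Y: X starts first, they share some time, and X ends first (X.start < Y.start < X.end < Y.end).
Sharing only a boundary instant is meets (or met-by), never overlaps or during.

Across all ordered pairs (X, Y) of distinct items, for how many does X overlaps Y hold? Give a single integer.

Checking all 56 ordered pairs for relation 'overlaps'; matching pairs in alphabetical order:
(demo, build): demo overlaps build ✓
(demo, load_test): demo overlaps load_test ✓
(planning, build): planning overlaps build ✓
(planning, demo): planning overlaps demo ✓
(planning, standup): planning overlaps standup ✓
(planning, sync_call): planning overlaps sync_call ✓
(standup, build): standup overlaps build ✓
(standup, sync_call): standup overlaps sync_call ✓
(sync_call, build): sync_call overlaps build ✓
(triage, build): triage overlaps build ✓
(triage, demo): triage overlaps demo ✓
(triage, planning): triage overlaps planning ✓
(triage, standup): triage overlaps standup ✓
(triage, sync_call): triage overlaps sync_call ✓
Count: 14.

14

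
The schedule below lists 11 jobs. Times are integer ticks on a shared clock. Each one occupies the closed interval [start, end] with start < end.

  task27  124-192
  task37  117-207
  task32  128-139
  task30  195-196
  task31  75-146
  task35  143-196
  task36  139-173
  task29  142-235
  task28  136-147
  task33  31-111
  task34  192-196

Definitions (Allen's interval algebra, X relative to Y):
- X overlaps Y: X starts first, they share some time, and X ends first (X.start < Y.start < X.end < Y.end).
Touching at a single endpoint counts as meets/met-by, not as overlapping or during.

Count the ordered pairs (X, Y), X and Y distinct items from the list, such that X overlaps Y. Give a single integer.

Checking all 110 ordered pairs for relation 'overlaps'; matching pairs in alphabetical order:
(task27, task29): task27 overlaps task29 ✓
(task27, task35): task27 overlaps task35 ✓
(task28, task29): task28 overlaps task29 ✓
(task28, task35): task28 overlaps task35 ✓
(task28, task36): task28 overlaps task36 ✓
(task31, task27): task31 overlaps task27 ✓
(task31, task28): task31 overlaps task28 ✓
(task31, task29): task31 overlaps task29 ✓
(task31, task35): task31 overlaps task35 ✓
(task31, task36): task31 overlaps task36 ✓
(task31, task37): task31 overlaps task37 ✓
(task32, task28): task32 overlaps task28 ✓
(task33, task31): task33 overlaps task31 ✓
(task36, task29): task36 overlaps task29 ✓
(task36, task35): task36 overlaps task35 ✓
(task37, task29): task37 overlaps task29 ✓
Count: 16.

16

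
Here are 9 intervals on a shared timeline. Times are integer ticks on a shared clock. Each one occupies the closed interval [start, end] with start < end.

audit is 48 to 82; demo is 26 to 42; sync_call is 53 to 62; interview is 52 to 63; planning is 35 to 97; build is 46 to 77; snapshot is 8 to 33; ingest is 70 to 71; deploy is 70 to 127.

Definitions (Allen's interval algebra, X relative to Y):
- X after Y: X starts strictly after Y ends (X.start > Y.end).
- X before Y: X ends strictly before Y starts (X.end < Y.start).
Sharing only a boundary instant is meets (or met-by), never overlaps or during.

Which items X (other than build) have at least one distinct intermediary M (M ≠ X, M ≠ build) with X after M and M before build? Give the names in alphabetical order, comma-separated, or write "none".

audit, deploy, ingest, interview, planning, sync_call

Target build = [46, 77].
Intermediaries M with M before build: demo, snapshot.
Via demo — items with X after demo: audit, deploy, ingest, interview, sync_call.
Via snapshot — items with X after snapshot: audit, deploy, ingest, interview, planning, sync_call.
Union: audit, deploy, ingest, interview, planning, sync_call.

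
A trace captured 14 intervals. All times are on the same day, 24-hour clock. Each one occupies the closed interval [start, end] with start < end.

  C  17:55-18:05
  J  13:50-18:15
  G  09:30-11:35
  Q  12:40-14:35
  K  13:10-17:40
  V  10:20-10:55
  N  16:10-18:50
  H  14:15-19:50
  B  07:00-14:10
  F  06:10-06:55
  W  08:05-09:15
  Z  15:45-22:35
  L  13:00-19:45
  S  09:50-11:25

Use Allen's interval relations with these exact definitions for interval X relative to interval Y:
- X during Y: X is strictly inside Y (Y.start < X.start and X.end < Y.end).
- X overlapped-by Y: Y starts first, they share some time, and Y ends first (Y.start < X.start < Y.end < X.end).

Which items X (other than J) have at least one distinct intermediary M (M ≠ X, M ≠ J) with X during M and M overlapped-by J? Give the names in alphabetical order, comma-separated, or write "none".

Target J = [13:50, 18:15].
Intermediaries M with M overlapped-by J: H, N, Z.
Via H — items with X during H: C, N.
Via N — items with X during N: C.
Via Z — items with X during Z: C, N.
Union: C, N.

C, N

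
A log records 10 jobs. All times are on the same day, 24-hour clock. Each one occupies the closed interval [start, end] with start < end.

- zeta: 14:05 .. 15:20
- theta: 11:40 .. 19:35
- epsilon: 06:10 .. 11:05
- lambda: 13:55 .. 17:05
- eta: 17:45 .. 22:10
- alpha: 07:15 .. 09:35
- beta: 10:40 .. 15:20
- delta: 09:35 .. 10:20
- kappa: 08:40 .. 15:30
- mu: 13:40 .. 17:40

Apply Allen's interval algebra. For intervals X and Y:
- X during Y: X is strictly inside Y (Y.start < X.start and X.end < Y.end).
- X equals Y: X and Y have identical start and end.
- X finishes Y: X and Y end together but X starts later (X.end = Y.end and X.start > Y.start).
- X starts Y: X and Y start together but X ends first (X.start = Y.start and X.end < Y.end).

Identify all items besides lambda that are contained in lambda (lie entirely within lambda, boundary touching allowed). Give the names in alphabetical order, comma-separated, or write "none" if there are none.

zeta

Target lambda = [13:55, 17:05].
alpha [07:15, 09:35] → before → no.
beta [10:40, 15:20] → overlaps → no.
delta [09:35, 10:20] → before → no.
epsilon [06:10, 11:05] → before → no.
eta [17:45, 22:10] → after → no.
kappa [08:40, 15:30] → overlaps → no.
mu [13:40, 17:40] → contains → no.
theta [11:40, 19:35] → contains → no.
zeta [14:05, 15:20] → during → yes.
Result: zeta.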